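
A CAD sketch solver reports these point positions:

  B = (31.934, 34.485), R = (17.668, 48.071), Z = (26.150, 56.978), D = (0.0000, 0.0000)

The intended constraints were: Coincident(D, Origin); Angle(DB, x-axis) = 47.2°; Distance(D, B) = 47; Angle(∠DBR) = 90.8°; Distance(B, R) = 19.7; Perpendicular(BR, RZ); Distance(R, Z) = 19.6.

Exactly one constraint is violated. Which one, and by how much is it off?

Distance(R, Z) = 19.6 — off by 7.30.

D = (0.00, 0.00) ✓; DB at 47.20° ✓; |DB| = 47.00 ✓; ∠DBR = 90.80° ✓; |BR| = 19.70 ✓; ∠(BR, RZ) = 90.00° ✓; |RZ| = 12.30 ✗.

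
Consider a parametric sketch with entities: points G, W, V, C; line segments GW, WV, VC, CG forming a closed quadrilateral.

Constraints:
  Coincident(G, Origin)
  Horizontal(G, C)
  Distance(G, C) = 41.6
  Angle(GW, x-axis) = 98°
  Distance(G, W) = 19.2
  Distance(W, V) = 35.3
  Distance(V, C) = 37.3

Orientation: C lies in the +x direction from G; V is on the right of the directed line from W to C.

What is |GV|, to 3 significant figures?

16.6

Checks: |WV| = 35.30 ✓; |VC| = 37.30 ✓.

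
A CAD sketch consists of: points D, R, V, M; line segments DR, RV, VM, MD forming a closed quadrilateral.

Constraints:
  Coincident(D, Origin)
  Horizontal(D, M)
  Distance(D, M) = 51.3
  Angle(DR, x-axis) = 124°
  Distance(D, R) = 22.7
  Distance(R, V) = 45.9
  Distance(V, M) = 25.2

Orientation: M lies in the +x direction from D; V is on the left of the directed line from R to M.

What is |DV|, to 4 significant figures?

37.53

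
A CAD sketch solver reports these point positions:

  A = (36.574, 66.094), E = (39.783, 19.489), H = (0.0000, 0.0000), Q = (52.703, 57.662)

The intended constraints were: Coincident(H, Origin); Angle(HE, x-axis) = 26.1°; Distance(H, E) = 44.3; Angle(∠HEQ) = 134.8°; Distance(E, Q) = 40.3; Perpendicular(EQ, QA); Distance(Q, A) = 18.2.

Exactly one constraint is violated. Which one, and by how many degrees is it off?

Perpendicular(EQ, QA) — off by 8.90°.

H = (0.00, 0.00) ✓; HE at 26.10° ✓; |HE| = 44.30 ✓; ∠HEQ = 134.8° ✓; |EQ| = 40.30 ✓; ∠(EQ, QA) = 81.10° ✗; |QA| = 18.20 ✓.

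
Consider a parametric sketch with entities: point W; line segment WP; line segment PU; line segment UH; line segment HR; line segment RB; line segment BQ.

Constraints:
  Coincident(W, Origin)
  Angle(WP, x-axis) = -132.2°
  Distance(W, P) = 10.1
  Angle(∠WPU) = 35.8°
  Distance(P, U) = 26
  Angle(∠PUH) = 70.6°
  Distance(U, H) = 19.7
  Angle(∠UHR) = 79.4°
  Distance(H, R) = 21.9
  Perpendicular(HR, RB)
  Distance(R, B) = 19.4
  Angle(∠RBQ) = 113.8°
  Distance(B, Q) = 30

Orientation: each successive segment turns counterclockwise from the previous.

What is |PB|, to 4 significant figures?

13.71

∠UHR = 79.4° gives HR at -138.0° from the x-axis; with |HR| = 21.9, R = (-7.891, 0.08457). HR is perpendicular to RB, so RB runs at -48.00°; with |RB| = 19.4, B = (5.090, -14.33). Then |PB| = |B − P| = 13.71.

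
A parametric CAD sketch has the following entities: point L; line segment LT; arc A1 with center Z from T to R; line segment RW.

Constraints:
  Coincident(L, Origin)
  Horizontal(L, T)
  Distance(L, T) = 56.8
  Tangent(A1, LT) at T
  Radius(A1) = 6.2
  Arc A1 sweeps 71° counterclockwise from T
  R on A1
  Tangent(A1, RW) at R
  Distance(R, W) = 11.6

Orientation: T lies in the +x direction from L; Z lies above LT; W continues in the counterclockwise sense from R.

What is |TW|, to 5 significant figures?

17.956

L is at the origin; L and T share the same y with |LT| = 56.8 and T on the +x side, so T = (56.800, 0.0000). Since A1 is tangent to LT there, ZT ⟂ LT, so Z = T + (0, 6.2) = (56.800, 6.2000). On A1, T sits at bearing -90° from Z; a 71° counterclockwise sweep puts R at bearing -19°, so R = Z + 6.2·(cos -19°, sin -19°) = (62.662, 4.1815). The tangent condition forces ZR to be normal to RW, so RW runs along (−sin -19°, cos -19°); with |RW| = 11.6, W = (66.439, 15.149). Then |TW| = |W − T| = 17.956.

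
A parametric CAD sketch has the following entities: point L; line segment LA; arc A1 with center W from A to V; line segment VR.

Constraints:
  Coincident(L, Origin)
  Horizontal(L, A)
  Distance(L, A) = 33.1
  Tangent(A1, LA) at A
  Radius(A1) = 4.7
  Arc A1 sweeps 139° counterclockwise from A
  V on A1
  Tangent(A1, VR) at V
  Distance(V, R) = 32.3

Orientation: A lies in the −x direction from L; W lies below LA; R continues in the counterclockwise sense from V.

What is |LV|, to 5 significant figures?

37.111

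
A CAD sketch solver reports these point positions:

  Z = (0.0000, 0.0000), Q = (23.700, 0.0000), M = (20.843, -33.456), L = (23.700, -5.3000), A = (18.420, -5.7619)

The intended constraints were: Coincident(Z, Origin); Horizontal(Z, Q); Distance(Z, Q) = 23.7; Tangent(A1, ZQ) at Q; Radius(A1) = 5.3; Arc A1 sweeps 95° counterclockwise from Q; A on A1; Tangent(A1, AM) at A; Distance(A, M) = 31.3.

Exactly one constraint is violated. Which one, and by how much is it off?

Distance(A, M) = 31.3 — off by 3.50.

Z = (0.00, 0.00) ✓; Z.y = 0.00, Q.y = 0.00 ✓; |ZQ| = 23.70 ✓; ∠(LQ, QZ) = 90.00° ✓; |LQ| = 5.300 ✓; bearing(L→A) − bearing(L→Q) = 95.00° ✓; |LA| = 5.300 ✓; ∠(LA, AM) = 90.00° ✓; |AM| = 27.80 ✗.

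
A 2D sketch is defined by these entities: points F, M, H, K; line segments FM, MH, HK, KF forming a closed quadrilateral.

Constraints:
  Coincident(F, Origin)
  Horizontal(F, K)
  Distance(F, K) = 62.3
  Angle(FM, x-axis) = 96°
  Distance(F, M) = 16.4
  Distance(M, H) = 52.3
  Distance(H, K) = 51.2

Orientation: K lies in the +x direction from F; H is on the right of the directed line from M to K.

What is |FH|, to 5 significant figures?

37.327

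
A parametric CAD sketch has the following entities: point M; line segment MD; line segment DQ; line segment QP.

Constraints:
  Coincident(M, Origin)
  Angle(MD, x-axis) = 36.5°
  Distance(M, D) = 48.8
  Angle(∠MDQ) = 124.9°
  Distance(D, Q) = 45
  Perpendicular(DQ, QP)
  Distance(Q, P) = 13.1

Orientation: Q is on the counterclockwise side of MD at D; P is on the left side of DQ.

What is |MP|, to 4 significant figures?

77.73

∠MDQ = 124.9°, so DQ runs at 36.5° + (180° − 124.9°) = 91.60° from the x-axis; with |DQ| = 45.0, Q = D + 45.0·(cos 91.60°, sin 91.60°) = (37.97, 74.01). The perpendicularity gives QP at right angles to DQ; with |QP| = 13.1 on the left of DQ, P = Q + 13.1·(-0.9996, -0.02792) = (24.88, 73.64). Then |MP| = |P − M| = 77.73.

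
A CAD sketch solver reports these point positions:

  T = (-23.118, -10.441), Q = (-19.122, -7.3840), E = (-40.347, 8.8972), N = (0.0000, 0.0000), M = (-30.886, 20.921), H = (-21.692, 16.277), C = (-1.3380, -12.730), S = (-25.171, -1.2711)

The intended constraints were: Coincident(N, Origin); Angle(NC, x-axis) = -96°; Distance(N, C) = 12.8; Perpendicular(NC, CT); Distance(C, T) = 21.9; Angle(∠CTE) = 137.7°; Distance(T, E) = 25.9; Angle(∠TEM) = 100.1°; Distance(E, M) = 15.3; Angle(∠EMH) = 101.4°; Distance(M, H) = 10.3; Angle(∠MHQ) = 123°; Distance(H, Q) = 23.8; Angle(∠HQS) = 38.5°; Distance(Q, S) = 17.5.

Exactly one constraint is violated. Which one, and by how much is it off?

Distance(Q, S) = 17.5 — off by 8.90.

N = (0.00, 0.00) ✓; NC at -96.00° ✓; |NC| = 12.80 ✓; ∠(NC, CT) = 90.00° ✓; |CT| = 21.90 ✓; ∠CTE = 137.7° ✓; |TE| = 25.90 ✓; ∠TEM = 100.1° ✓; |EM| = 15.30 ✓; ∠EMH = 101.4° ✓; |MH| = 10.30 ✓; ∠MHQ = 123.0° ✓; |HQ| = 23.80 ✓; ∠HQS = 38.50° ✓; |QS| = 8.600 ✗.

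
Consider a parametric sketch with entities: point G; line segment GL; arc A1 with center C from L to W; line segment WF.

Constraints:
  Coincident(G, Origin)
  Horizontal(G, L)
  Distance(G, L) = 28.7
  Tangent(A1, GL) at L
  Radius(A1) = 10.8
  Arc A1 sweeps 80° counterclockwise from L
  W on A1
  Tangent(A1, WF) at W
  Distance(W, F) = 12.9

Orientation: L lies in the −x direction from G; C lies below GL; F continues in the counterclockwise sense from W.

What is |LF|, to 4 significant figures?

25.17

G is at the origin; G and L share the same y with |GL| = 28.7 and L on the −x side, so L = (-28.70, 0.000). Tangency of A1 to GL means the radius CL is perpendicular to GL, so C = L + (0, -10.8) = (-28.70, -10.80). On A1, L sits at bearing 90° from C; an 80° counterclockwise sweep puts W at bearing 170°, so W = C + 10.8·(cos 170°, sin 170°) = (-39.34, -8.925). The tangent condition forces CW to be normal to WF, so WF runs along (−sin 170°, cos 170°); with |WF| = 12.9, F = (-41.58, -21.63). Then |LF| = |F − L| = 25.17.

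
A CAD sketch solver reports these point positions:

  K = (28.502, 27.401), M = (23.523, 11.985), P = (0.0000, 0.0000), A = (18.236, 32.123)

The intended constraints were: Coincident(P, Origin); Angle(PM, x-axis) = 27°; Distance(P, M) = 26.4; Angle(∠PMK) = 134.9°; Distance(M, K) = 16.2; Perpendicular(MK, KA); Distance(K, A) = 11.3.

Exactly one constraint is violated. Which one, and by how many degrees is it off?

Perpendicular(MK, KA) — off by 6.80°.

P = (0.00, 0.00) ✓; PM at 27.00° ✓; |PM| = 26.40 ✓; ∠PMK = 134.9° ✓; |MK| = 16.20 ✓; ∠(MK, KA) = 83.20° ✗; |KA| = 11.30 ✓.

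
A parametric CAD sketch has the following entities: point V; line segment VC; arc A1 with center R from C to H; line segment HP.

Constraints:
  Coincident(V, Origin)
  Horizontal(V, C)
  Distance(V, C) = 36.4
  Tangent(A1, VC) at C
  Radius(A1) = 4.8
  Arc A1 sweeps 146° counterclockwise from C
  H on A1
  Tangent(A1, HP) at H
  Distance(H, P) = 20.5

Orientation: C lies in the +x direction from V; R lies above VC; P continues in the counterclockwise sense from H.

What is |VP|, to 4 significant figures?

29.96

On A1, C sits at bearing -90° from R; a 146° counterclockwise sweep puts H at bearing 56°, so H = R + 4.8·(cos 56°, sin 56°) = (39.08, 8.779). The tangent condition forces RH to be normal to HP, so HP runs along (−sin 56°, cos 56°); with |HP| = 20.5, P = (22.09, 20.24). Then |VP| = |P − V| = 29.96.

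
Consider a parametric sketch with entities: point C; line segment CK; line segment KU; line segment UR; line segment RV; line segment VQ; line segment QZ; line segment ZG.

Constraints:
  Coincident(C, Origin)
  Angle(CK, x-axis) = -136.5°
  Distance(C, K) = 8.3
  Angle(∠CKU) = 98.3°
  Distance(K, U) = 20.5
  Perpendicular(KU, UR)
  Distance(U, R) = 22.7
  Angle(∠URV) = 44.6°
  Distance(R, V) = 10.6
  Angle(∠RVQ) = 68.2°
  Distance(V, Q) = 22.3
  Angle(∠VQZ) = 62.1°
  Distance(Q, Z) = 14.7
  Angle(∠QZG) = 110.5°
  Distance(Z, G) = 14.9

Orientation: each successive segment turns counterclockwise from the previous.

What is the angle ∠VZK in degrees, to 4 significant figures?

15.90°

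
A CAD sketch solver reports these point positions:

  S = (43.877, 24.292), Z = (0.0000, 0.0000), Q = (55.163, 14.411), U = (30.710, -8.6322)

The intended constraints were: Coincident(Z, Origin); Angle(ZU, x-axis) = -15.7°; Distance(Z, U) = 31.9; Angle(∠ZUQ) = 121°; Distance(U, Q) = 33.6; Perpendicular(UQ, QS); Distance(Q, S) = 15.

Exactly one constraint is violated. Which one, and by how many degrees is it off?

Perpendicular(UQ, QS) — off by 5.50°.

Z = (0.00, 0.00) ✓; ZU at -15.70° ✓; |ZU| = 31.90 ✓; ∠ZUQ = 121.0° ✓; |UQ| = 33.60 ✓; ∠(UQ, QS) = 95.50° ✗; |QS| = 15.00 ✓.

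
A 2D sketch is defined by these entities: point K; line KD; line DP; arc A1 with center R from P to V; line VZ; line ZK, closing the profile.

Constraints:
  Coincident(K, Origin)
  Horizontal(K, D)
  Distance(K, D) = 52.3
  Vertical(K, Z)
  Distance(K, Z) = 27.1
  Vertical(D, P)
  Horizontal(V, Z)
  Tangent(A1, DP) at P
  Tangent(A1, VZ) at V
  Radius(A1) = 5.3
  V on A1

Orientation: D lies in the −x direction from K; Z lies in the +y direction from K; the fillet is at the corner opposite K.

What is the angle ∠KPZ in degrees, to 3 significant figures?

28.4°

The virtual corner opposite K is at (-52.3, 27.1). The tangent condition forces RP to be normal to DP and since A1 is tangent to VZ there, RV ⟂ VZ, with radius 5.3, so the center R sits 5.3 in from both sides at R = (-47.0, 21.8). That places the tangent points at P = (-52.3, 21.8) on DP and V = (-47.0, 27.1) on VZ. Then cos ∠KPZ = PK·PZ / (|PK||PZ|), giving 28.4°.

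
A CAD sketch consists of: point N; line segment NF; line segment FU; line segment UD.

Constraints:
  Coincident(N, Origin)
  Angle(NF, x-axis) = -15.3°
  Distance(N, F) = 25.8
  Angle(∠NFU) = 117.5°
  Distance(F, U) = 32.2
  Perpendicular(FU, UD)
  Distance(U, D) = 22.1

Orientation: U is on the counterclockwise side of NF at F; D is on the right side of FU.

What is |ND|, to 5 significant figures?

63.005

N is at the origin; NF runs at -15.3° with length 25.8, so F = 25.8·(cos -15.3°, sin -15.3°) = (24.886, -6.8079). ∠NFU = 117.5°, so FU runs at -15.3° + (180° − 117.5°) = 47.200° from the x-axis; with |FU| = 32.2, U = F + 32.2·(cos 47.200°, sin 47.200°) = (46.764, 16.818). The perpendicularity gives UD at right angles to FU; with |UD| = 22.1 on the right of FU, D = U + 22.1·(0.73373, -0.67944) = (62.979, 1.8025). Then |ND| = |D − N| = 63.005.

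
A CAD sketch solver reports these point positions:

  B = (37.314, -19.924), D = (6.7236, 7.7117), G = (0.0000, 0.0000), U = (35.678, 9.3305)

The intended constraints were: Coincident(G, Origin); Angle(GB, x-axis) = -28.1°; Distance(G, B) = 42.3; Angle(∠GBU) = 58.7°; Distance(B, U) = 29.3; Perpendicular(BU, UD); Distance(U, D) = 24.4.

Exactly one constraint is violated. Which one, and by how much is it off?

Distance(U, D) = 24.4 — off by 4.60.

G = (0.00, 0.00) ✓; GB at -28.10° ✓; |GB| = 42.30 ✓; ∠GBU = 58.70° ✓; |BU| = 29.30 ✓; ∠(BU, UD) = 90.00° ✓; |UD| = 29.00 ✗.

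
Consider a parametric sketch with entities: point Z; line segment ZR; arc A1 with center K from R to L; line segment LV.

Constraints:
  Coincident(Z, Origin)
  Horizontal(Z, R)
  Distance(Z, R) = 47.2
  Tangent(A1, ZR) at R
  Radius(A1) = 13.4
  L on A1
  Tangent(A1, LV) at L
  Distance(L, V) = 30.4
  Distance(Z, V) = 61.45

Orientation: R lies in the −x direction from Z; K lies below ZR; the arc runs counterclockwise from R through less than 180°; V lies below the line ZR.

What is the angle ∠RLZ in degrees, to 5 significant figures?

42.570°

Checks: |KL| = 13.40 ✓; ∠(KL, LV) = 90.00° ✓; |LV| = 30.40 ✓; |ZV| = 61.45 ✓.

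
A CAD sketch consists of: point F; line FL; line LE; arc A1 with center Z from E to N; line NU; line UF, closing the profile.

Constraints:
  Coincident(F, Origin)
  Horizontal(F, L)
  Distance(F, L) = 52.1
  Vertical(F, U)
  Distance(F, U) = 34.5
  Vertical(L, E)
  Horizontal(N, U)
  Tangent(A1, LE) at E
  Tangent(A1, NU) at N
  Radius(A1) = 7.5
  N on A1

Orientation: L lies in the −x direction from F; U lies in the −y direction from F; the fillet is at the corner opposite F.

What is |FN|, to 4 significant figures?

56.39

F is at the origin; F and L share the same y with |FL| = 52.1 and L on the −x side, so L = (-52.10, 0.000). F and U share the same x with |FU| = 34.5 and U on the −y side, so U = (0.000, -34.50). The virtual corner opposite F is at (-52.10, -34.50). A1 meets LE tangentially, so ZE is at right angles to LE and the tangent condition forces ZN to be normal to NU, with radius 7.5, so the center Z sits 7.5 in from both sides at Z = (-44.60, -27.00). That places the tangent points at E = (-52.10, -27.00) on LE and N = (-44.60, -34.50) on NU. Then |FN| = |N − F| = 56.39.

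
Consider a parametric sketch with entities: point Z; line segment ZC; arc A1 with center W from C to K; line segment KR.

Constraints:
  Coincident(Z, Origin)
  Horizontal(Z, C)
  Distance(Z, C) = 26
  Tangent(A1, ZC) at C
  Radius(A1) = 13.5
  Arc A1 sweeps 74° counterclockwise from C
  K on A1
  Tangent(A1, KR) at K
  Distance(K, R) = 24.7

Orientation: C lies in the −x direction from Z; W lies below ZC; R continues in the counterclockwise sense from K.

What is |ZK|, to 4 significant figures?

40.19

Z is at the origin; Z and C share the same y with |ZC| = 26.0 and C on the −x side, so C = (-26.00, 0.000). The tangent condition forces WC to be normal to ZC, so W = C + (0, -13.5) = (-26.00, -13.50). On A1, C sits at bearing 90° from W; a 74° counterclockwise sweep puts K at bearing 164°, so K = W + 13.5·(cos 164°, sin 164°) = (-38.98, -9.779). Then |ZK| = |K − Z| = 40.19.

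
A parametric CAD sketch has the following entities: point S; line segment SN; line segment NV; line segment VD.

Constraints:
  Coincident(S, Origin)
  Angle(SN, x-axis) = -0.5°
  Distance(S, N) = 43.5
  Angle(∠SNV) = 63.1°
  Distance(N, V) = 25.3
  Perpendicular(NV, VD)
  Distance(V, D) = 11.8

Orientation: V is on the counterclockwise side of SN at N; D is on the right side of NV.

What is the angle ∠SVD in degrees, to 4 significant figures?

171.8°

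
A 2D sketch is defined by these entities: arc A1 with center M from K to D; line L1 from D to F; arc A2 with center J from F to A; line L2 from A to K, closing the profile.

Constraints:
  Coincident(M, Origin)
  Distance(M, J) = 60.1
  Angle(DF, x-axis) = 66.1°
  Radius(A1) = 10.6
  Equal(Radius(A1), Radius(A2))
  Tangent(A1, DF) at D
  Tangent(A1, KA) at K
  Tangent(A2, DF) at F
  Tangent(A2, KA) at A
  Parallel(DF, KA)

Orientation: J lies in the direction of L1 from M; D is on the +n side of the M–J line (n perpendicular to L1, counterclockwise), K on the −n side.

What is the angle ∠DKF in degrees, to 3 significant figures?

70.6°

Tangency of A1 to both parallel lines with radius 10.6 puts D and K at M ± 10.6·n: D = (-9.69, 4.29), K = (9.69, -4.29). Equal radii place F and A the same way about J: F = J + 10.6·n = (14.7, 59.2), A = J − 10.6·n = (34.0, 50.7). Then cos ∠DKF = KD·KF / (|KD||KF|), giving 70.6°.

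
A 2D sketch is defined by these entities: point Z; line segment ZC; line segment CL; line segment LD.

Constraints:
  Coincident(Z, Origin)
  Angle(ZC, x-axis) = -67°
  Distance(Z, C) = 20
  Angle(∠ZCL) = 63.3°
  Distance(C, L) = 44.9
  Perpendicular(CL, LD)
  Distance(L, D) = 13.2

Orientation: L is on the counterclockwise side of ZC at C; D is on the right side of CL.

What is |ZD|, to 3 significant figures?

47.5

∠ZCL = 63.3°, so CL runs at -67.0° + (180° − 63.3°) = 49.7° from the x-axis; with |CL| = 44.9, L = C + 44.9·(cos 49.7°, sin 49.7°) = (36.9, 15.8). CL is perpendicular to LD; with |LD| = 13.2 on the right of CL, D = L + 13.2·(0.763, -0.647) = (46.9, 7.30). Then |ZD| = |D − Z| = 47.5.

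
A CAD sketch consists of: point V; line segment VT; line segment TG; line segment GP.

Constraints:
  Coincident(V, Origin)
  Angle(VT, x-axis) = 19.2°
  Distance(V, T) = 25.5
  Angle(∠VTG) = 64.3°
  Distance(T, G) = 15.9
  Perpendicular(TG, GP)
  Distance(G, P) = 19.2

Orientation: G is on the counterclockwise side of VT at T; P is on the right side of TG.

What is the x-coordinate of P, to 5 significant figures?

26.458

∠VTG = 64.3°, so TG runs at 19.2° + (180° − 64.3°) = 134.90° from the x-axis; with |TG| = 15.9, G = T + 15.9·(cos 134.90°, sin 134.90°) = (12.858, 19.649). TG is perpendicular to GP; with |GP| = 19.2 on the right of TG, P = G + 19.2·(0.70834, 0.70587) = (26.458, 33.201). So P.x = 26.458.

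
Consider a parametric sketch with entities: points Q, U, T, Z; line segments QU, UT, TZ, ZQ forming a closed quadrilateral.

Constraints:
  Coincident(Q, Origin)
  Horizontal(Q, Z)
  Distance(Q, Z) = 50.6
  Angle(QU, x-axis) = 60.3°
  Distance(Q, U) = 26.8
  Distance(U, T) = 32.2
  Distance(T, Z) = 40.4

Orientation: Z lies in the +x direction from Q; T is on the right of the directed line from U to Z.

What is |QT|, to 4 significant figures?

14.26

Q is at the origin; QZ is horizontal with |QZ| = 50.6 and Z in +x, so Z = (50.6, 0). QU runs at 60.3° with |QU| = 26.8, so U = (13.28, 23.28). T is determined by |UT| = 32.2 and |TZ| = 40.4 together: it lies at the intersection of circle(U, 32.2) and circle(Z, 40.4). With |UZ| = 43.99, the foot of the radical line on UZ is 15.23 from U and the perpendicular offset is √(32.2² − 15.23²) = 28.37. Taking the right-of-UZ solution: T = (11.18, -8.852).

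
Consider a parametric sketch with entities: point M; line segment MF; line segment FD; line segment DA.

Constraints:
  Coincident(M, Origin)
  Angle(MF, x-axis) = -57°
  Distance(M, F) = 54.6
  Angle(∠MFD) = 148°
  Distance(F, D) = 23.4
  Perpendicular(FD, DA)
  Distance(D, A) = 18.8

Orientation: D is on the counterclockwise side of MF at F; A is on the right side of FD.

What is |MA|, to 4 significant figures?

84.48

M is at the origin; MF runs at -57.0° with length 54.6, so F = 54.6·(cos -57.0°, sin -57.0°) = (29.74, -45.79). ∠MFD = 148.0°, so FD runs at -57.0° + (180° − 148.0°) = -25.00° from the x-axis; with |FD| = 23.4, D = F + 23.4·(cos -25.00°, sin -25.00°) = (50.94, -55.68). The perpendicularity gives DA at right angles to FD; with |DA| = 18.8 on the right of FD, A = D + 18.8·(-0.4226, -0.9063) = (43.00, -72.72). Then |MA| = |A − M| = 84.48.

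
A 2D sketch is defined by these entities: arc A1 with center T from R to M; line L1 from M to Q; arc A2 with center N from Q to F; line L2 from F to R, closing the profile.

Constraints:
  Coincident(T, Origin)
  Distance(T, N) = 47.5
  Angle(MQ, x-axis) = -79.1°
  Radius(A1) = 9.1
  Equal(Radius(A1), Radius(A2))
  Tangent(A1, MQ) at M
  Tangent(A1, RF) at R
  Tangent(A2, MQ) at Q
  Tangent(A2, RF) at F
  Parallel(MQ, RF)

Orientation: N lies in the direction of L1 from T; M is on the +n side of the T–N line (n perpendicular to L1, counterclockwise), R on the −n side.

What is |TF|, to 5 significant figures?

48.364

The slot axis is L1's direction at -79.1°, so u = (cos -79.1°, sin -79.1°) = (0.18910, -0.98196) and n = (−sin -79.1°, cos -79.1°) = (0.98196, 0.18910). T is at the origin and N lies 47.5 along u from T, so N = 47.5·u = (8.9820, -46.643). Tangency of A1 to both parallel lines with radius 9.1 puts M and R at T ± 9.1·n: M = (8.9358, 1.7208), R = (-8.9358, -1.7208). Equal radii place Q and F the same way about N: Q = N + 9.1·n = (17.918, -44.922), F = N − 9.1·n = (0.046209, -48.364). Then |TF| = |F − T| = 48.364.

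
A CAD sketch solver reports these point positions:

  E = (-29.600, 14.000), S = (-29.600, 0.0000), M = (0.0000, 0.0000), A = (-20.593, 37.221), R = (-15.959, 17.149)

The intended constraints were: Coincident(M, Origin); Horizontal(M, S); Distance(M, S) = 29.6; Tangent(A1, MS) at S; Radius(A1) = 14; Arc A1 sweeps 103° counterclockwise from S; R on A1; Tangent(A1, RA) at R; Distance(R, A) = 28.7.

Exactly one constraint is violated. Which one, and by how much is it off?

Distance(R, A) = 28.7 — off by 8.10.

M = (0.00, 0.00) ✓; M.y = 0.00, S.y = 0.00 ✓; |MS| = 29.60 ✓; ∠(ES, SM) = 90.00° ✓; |ES| = 14.00 ✓; bearing(E→R) − bearing(E→S) = 103.0° ✓; |ER| = 14.00 ✓; ∠(ER, RA) = 90.00° ✓; |RA| = 20.60 ✗.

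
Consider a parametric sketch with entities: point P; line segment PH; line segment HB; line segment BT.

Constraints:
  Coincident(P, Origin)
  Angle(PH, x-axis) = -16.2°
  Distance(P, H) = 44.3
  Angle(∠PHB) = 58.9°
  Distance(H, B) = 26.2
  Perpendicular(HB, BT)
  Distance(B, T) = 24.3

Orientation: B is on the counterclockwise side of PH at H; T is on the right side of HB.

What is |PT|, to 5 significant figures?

62.321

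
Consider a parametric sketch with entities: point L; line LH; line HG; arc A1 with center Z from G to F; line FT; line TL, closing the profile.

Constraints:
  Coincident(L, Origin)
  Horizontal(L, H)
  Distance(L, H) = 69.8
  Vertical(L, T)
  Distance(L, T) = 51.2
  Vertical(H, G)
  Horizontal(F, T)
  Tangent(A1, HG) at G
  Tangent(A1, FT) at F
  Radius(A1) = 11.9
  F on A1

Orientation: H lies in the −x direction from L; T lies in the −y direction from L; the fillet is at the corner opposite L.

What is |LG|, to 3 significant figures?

80.1

L is at the origin; L and H share the same y with |LH| = 69.8 and H on the −x side, so H = (-69.8, 0.00). L and T share the same x with |LT| = 51.2 and T on the −y side, so T = (0.00, -51.2). The virtual corner opposite L is at (-69.8, -51.2). The tangent condition forces ZG to be normal to HG and since A1 is tangent to FT there, ZF ⟂ FT, with radius 11.9, so the center Z sits 11.9 in from both sides at Z = (-57.9, -39.3). That places the tangent points at G = (-69.8, -39.3) on HG and F = (-57.9, -51.2) on FT. Then |LG| = |G − L| = 80.1.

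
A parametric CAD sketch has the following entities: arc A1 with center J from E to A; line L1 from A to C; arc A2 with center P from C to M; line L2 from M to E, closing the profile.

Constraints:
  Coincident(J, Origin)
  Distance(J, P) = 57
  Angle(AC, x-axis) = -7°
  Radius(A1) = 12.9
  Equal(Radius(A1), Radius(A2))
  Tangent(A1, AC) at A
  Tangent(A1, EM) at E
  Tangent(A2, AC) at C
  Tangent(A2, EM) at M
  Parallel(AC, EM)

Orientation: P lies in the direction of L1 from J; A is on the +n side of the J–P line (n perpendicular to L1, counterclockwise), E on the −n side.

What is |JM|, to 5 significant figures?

58.442

The slot axis is L1's direction at -7.0°, so u = (cos -7.0°, sin -7.0°) = (0.99255, -0.12187) and n = (−sin -7.0°, cos -7.0°) = (0.12187, 0.99255). J is at the origin and P lies 57.0 along u from J, so P = 57.0·u = (56.575, -6.9466). Tangency of A1 to both parallel lines with radius 12.9 puts A and E at J ± 12.9·n: A = (1.5721, 12.804), E = (-1.5721, -12.804). Equal radii place C and M the same way about P: C = P + 12.9·n = (58.147, 5.8573), M = P − 12.9·n = (55.003, -19.750). Then |JM| = |M − J| = 58.442.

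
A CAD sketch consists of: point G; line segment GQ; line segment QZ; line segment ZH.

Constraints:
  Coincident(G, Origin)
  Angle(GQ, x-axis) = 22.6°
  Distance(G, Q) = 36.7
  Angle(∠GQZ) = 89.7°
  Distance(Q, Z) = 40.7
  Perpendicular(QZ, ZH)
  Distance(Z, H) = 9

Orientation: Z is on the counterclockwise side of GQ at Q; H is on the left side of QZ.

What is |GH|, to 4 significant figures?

49.07

∠GQZ = 89.7°, so QZ runs at 22.6° + (180° − 89.7°) = 112.9° from the x-axis; with |QZ| = 40.7, Z = Q + 40.7·(cos 112.9°, sin 112.9°) = (18.04, 51.60). The perpendicularity gives ZH at right angles to QZ; with |ZH| = 9.0 on the left of QZ, H = Z + 9.0·(-0.9212, -0.3891) = (9.754, 48.09). Then |GH| = |H − G| = 49.07.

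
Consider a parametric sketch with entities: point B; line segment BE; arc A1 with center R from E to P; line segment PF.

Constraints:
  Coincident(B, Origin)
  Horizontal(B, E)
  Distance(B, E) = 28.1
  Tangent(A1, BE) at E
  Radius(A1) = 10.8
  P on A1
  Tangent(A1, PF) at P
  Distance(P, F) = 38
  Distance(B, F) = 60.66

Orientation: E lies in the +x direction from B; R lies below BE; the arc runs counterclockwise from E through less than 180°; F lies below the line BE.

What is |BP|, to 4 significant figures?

23.99

B is at the origin; BE is horizontal with |BE| = 28.1 and E on the +x side, so E = (28.10, 0.000). A1 meets BE tangentially, so RE is at right angles to BE, so R = E + (0, -10.8) = (28.10, -10.80). Since RP ⟂ PF (tangency), |RF| = √(10.8² + 38.0²) = 39.50 regardless of where P sits on A1. So F lies on both circle(B, 60.66) and circle(R, 39.50); the below-BE intersection is F = (34.71, -49.75). P is the foot of the tangent from F: P = (18.35, -15.45).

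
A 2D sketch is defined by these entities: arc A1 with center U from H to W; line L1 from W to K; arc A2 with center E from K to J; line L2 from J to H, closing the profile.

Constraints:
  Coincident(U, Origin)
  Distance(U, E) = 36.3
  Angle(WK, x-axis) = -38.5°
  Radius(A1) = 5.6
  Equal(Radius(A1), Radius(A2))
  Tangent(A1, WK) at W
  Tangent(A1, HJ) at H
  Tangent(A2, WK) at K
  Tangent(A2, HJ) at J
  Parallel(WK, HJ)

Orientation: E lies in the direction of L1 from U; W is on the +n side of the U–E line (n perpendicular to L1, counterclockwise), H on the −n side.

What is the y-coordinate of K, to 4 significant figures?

-18.21

Tangency of A1 to both parallel lines with radius 5.6 puts W and H at U ± 5.6·n: W = (3.486, 4.383), H = (-3.486, -4.383). Equal radii place K and J the same way about E: K = E + 5.6·n = (31.89, -18.21), J = E − 5.6·n = (24.92, -26.98). So K.y = -18.21.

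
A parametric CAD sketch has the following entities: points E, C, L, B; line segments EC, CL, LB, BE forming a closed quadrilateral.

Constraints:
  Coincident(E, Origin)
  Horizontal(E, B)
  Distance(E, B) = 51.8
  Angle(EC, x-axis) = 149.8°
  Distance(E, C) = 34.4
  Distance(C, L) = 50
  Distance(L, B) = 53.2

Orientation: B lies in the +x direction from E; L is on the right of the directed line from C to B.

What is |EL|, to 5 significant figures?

20.867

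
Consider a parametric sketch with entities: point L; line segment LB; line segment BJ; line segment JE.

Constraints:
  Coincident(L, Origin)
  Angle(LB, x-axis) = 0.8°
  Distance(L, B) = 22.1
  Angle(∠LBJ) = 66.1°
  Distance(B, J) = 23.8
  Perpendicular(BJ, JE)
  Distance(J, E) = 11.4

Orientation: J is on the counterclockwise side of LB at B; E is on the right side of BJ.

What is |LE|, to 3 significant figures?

34.9

L is at the origin; LB runs at 0.8° with length 22.1, so B = 22.1·(cos 0.8°, sin 0.8°) = (22.1, 0.309). ∠LBJ = 66.1°, so BJ runs at 0.8° + (180° − 66.1°) = 115° from the x-axis; with |BJ| = 23.8, J = B + 23.8·(cos 115°, sin 115°) = (12.2, 21.9). BJ ⟂ JE; with |JE| = 11.4 on the right of BJ, E = J + 11.4·(0.909, 0.418) = (22.5, 26.7). Then |LE| = |E − L| = 34.9.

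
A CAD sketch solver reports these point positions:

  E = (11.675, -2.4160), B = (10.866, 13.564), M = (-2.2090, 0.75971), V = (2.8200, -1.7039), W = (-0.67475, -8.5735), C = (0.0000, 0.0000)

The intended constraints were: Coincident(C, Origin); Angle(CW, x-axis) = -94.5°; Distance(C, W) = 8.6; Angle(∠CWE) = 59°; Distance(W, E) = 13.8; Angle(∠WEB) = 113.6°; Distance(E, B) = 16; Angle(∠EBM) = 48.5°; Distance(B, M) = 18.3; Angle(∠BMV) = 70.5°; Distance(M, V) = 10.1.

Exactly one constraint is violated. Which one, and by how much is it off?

Distance(M, V) = 10.1 — off by 4.50.

C = (0.00, 0.00) ✓; CW at -94.50° ✓; |CW| = 8.600 ✓; ∠CWE = 59.00° ✓; |WE| = 13.80 ✓; ∠WEB = 113.6° ✓; |EB| = 16.00 ✓; ∠EBM = 48.50° ✓; |BM| = 18.30 ✓; ∠BMV = 70.50° ✓; |MV| = 5.600 ✗.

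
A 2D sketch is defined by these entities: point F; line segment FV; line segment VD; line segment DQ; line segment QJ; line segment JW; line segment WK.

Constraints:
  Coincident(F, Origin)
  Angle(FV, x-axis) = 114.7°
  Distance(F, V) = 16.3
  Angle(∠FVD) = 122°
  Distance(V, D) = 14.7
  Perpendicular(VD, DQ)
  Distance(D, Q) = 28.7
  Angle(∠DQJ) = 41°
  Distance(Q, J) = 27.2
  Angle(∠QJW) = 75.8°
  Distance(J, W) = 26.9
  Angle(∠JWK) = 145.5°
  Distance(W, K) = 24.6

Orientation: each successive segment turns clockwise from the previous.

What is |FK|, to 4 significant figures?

55.79

∠QJW = 75.8° gives JW at 83.50° from the x-axis; with |JW| = 26.9, W = (1.337, 34.42). ∠JWK = 145.5° gives WK at 49.00° from the x-axis; with |WK| = 24.6, K = (17.48, 52.99). Then |FK| = |K − F| = 55.79.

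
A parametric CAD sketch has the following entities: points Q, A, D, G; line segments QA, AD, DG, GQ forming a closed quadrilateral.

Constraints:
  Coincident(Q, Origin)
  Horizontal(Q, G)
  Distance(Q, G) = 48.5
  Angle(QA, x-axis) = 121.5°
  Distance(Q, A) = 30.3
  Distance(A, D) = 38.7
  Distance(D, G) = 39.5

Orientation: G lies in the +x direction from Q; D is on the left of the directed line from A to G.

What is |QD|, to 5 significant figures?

37.493

Q is at the origin; Q and G share the same y with |QG| = 48.5 and G in +x, so G = (48.5, 0). QA runs at 121.5° with |QA| = 30.3, so A = (-15.832, 25.835). D is determined by |AD| = 38.7 and |DG| = 39.5 together: it lies at the intersection of circle(A, 38.7) and circle(G, 39.5). With |AG| = 69.325, the foot of the radical line on AG is 34.212 from A and the perpendicular offset is √(38.7² − 34.212²) = 18.090. Taking the left-of-AG solution: D = (22.657, 29.873).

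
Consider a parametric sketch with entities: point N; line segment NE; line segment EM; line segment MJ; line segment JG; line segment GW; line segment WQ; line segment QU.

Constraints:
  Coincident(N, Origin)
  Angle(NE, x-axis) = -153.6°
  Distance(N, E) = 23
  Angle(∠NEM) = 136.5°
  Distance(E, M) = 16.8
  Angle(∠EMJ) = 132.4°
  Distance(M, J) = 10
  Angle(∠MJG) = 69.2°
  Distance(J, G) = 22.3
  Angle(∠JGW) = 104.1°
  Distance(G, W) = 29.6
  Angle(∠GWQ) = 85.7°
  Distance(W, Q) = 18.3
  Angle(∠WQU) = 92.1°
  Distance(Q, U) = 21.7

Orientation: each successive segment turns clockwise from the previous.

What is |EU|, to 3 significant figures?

13.1

N is at the origin; NE runs at -153.6° with length 23.0, so E = (-20.6, -10.2). ∠NEM = 136.5° gives EM at 163° from the x-axis; with |EM| = 16.8, M = (-36.7, -5.29). ∠EMJ = 132.4° gives MJ at 115° from the x-axis; with |MJ| = 10.0, J = (-40.9, 3.75). ∠MJG = 69.2° gives JG at 4.50° from the x-axis; with |JG| = 22.3, G = (-18.7, 5.50). ∠JGW = 104.1° gives GW at -71.4° from the x-axis; with |GW| = 29.6, W = (-9.26, -22.6). ∠GWQ = 85.7° gives WQ at -166° from the x-axis; with |WQ| = 18.3, Q = (-27.0, -27.1). ∠WQU = 92.1° gives QU at 106° from the x-axis; with |QU| = 21.7, U = (-33.1, -6.25). Then |EU| = |U − E| = 13.1.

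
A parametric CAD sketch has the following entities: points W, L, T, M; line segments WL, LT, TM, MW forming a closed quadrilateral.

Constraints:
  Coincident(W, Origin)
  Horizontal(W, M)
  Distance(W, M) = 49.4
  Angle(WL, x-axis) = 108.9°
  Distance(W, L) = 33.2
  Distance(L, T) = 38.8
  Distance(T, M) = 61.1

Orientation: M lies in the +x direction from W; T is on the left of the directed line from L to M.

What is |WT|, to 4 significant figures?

57.86

Checks: |LT| = 38.80 ✓; |TM| = 61.10 ✓.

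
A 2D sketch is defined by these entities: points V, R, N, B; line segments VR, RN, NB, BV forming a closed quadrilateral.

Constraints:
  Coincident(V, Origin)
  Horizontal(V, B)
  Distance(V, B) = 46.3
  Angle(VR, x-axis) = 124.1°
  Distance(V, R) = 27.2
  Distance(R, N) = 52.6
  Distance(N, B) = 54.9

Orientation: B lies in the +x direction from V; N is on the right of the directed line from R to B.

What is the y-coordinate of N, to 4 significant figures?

-28.08

V is at the origin; V and B share the same y with |VB| = 46.3 and B in +x, so B = (46.3, 0). VR runs at 124.1° with |VR| = 27.2, so R = (-15.25, 22.52). N is determined by |RN| = 52.6 and |NB| = 54.9 together: it lies at the intersection of circle(R, 52.6) and circle(B, 54.9). With |RB| = 65.54, the foot of the radical line on RB is 30.88 from R and the perpendicular offset is √(52.6² − 30.88²) = 42.58. Taking the right-of-RB solution: N = (-0.8782, -28.08).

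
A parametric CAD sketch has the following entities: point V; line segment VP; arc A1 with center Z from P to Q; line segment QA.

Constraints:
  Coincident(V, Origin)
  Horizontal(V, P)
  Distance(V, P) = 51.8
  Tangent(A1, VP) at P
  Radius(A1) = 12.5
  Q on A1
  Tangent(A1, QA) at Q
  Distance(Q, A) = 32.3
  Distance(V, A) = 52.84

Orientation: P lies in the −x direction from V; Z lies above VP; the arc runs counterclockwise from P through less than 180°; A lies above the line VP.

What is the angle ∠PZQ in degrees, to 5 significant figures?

77.845°

Checks: ∠(ZP, PV) = 90.00° ✓; |ZP| = 12.50 ✓; |ZQ| = 12.50 ✓; ∠(ZQ, QA) = 90.00° ✓; |QA| = 32.30 ✓; |VA| = 52.84 ✓.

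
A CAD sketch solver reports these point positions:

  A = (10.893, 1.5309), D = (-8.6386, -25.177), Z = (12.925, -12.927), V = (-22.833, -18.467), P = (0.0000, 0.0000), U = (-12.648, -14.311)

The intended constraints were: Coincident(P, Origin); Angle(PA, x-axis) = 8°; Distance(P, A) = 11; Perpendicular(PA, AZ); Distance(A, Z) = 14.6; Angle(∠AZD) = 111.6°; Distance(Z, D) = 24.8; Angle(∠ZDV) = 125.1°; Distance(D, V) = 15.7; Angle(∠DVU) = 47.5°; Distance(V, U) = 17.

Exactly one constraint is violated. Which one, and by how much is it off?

Distance(V, U) = 17 — off by 6.00.

P = (0.00, 0.00) ✓; PA at 8.000° ✓; |PA| = 11.00 ✓; ∠(PA, AZ) = 90.00° ✓; |AZ| = 14.60 ✓; ∠AZD = 111.6° ✓; |ZD| = 24.80 ✓; ∠ZDV = 125.1° ✓; |DV| = 15.70 ✓; ∠DVU = 47.50° ✓; |VU| = 11.00 ✗.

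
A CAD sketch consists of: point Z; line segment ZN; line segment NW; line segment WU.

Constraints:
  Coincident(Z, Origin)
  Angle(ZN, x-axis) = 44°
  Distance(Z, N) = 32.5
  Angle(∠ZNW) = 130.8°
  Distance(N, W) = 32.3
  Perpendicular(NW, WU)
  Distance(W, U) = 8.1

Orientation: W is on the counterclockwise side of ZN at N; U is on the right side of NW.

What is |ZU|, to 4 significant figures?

62.73

Z is at the origin; ZN runs at 44.0° with length 32.5, so N = 32.5·(cos 44.0°, sin 44.0°) = (23.38, 22.58). ∠ZNW = 130.8°, so NW runs at 44.0° + (180° − 130.8°) = 93.20° from the x-axis; with |NW| = 32.3, W = N + 32.3·(cos 93.20°, sin 93.20°) = (21.58, 54.83). The perpendicularity gives WU at right angles to NW; with |WU| = 8.1 on the right of NW, U = W + 8.1·(0.9984, 0.05582) = (29.66, 55.28). Then |ZU| = |U − Z| = 62.73.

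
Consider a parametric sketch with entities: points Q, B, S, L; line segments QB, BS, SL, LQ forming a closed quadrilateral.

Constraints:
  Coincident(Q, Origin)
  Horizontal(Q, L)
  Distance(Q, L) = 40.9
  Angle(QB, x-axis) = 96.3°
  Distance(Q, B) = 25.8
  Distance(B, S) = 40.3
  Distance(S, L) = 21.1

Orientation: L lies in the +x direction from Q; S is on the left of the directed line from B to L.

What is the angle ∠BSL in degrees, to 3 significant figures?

107°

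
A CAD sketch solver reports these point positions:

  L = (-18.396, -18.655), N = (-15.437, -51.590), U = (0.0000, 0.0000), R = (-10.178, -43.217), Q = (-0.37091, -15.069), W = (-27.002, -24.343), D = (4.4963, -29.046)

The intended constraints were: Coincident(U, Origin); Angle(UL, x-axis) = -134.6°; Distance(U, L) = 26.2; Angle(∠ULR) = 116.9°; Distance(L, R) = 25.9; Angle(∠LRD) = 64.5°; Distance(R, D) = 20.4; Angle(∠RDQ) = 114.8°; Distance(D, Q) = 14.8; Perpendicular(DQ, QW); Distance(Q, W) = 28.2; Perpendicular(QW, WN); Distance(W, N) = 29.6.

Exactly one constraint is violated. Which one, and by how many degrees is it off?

Perpendicular(QW, WN) — off by 3.80°.

U = (0.00, 0.00) ✓; UL at -134.6° ✓; |UL| = 26.20 ✓; ∠ULR = 116.9° ✓; |LR| = 25.90 ✓; ∠LRD = 64.50° ✓; |RD| = 20.40 ✓; ∠RDQ = 114.8° ✓; |DQ| = 14.80 ✓; ∠(DQ, QW) = 90.00° ✓; |QW| = 28.20 ✓; ∠(QW, WN) = 93.80° ✗; |WN| = 29.60 ✓.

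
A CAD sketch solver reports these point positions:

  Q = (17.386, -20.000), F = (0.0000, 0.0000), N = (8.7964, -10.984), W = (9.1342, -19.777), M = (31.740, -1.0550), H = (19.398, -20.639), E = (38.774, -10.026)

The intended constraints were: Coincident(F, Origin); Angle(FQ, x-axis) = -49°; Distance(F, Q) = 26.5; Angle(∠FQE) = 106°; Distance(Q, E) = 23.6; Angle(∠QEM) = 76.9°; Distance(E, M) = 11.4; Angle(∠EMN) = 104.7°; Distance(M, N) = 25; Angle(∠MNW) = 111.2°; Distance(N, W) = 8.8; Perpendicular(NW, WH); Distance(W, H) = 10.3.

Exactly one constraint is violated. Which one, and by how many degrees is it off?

Perpendicular(NW, WH) — off by 7.00°.

F = (0.00, 0.00) ✓; FQ at -49.00° ✓; |FQ| = 26.50 ✓; ∠FQE = 106.0° ✓; |QE| = 23.60 ✓; ∠QEM = 76.90° ✓; |EM| = 11.40 ✓; ∠EMN = 104.7° ✓; |MN| = 25.00 ✓; ∠MNW = 111.2° ✓; |NW| = 8.799 ✓; ∠(NW, WH) = 83.00° ✗; |WH| = 10.30 ✓.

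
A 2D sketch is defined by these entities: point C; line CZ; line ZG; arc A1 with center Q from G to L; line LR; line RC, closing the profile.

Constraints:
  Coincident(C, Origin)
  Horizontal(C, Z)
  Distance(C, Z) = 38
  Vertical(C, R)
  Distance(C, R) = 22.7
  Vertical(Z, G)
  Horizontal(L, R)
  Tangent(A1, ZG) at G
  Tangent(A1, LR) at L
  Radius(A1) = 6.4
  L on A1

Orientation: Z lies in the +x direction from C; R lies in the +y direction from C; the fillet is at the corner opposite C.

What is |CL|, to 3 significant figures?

38.9

C is at the origin; CZ is horizontal with |CZ| = 38.0 and Z on the +x side, so Z = (38.0, 0.00). C and R share the same x with |CR| = 22.7 and R on the +y side, so R = (0.00, 22.7). The virtual corner opposite C is at (38.0, 22.7). Tangency of A1 to ZG means the radius QG is perpendicular to ZG and since A1 is tangent to LR there, QL ⟂ LR, with radius 6.4, so the center Q sits 6.4 in from both sides at Q = (31.6, 16.3). That places the tangent points at G = (38.0, 16.3) on ZG and L = (31.6, 22.7) on LR. Then |CL| = |L − C| = 38.9.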